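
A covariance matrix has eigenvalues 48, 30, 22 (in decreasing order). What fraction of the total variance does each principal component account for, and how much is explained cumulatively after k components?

Step 1 — total variance = trace(Sigma) = Σ λ_i = 48 + 30 + 22 = 100.

Step 2 — fraction explained by component i = λ_i / Σ λ:
  PC1: 48/100 = 0.48
  PC2: 30/100 = 0.3
  PC3: 22/100 = 0.22

Step 3 — cumulative fraction after k components = (λ_1 + ... + λ_k) / Σ λ:
  k = 1: 48/100 = 0.48
  k = 2: (48 + 30)/100 = 78/100 = 0.78
  k = 3: (48 + 30 + 22)/100 = 100/100 = 1

Summary (fraction, with percent):

explained: PC1 0.48 (48%), PC2 0.3 (30%), PC3 0.22 (22%);  cumulative: 0.48, 0.78, 1


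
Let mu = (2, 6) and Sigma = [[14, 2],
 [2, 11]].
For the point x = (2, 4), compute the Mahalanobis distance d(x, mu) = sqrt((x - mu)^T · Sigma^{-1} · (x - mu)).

Step 1 — centre the observation: (x - mu) = (0, -2).

Step 2 — invert Sigma. det(Sigma) = 14·11 - (2)² = 150.
  Sigma^{-1} = (1/det) · [[d, -b], [-b, a]] = [[0.0733, -0.0133],
 [-0.0133, 0.0933]].

Step 3 — form the quadratic (x - mu)^T · Sigma^{-1} · (x - mu):
  Sigma^{-1} · (x - mu) = (0.0267, -0.1867).
  (x - mu)^T · [Sigma^{-1} · (x - mu)] = (0)·(0.0267) + (-2)·(-0.1867) = 0.3733.

Step 4 — take square root: d = √(0.3733) ≈ 0.611.

d(x, mu) = √(0.3733) ≈ 0.611


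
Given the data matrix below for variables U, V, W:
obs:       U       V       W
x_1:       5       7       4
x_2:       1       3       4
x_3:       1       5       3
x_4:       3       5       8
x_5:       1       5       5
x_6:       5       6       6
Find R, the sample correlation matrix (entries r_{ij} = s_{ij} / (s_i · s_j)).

Step 1 — column means:
  mean(U) = (5 + 1 + 1 + 3 + 1 + 5) / 6 = 16/6 = 2.6667
  mean(V) = (7 + 3 + 5 + 5 + 5 + 6) / 6 = 31/6 = 5.1667
  mean(W) = (4 + 4 + 3 + 8 + 5 + 6) / 6 = 30/6 = 5

Step 2 — sample variances and covariances s[i,j] = (1/(n-1)) · Σ_k (x_{k,i} - mean_i) · (x_{k,j} - mean_j), with n-1 = 5:
  s[U,U] = ((2.3333)·(2.3333) + (-1.6667)·(-1.6667) + (-1.6667)·(-1.6667) + (0.3333)·(0.3333) + (-1.6667)·(-1.6667) + (2.3333)·(2.3333)) / 5 = 19.3333/5 = 3.8667
  s[U,V] = ((2.3333)·(1.8333) + (-1.6667)·(-2.1667) + (-1.6667)·(-0.1667) + (0.3333)·(-0.1667) + (-1.6667)·(-0.1667) + (2.3333)·(0.8333)) / 5 = 10.3333/5 = 2.0667
  s[U,W] = ((2.3333)·(-1) + (-1.6667)·(-1) + (-1.6667)·(-2) + (0.3333)·(3) + (-1.6667)·(0) + (2.3333)·(1)) / 5 = 6/5 = 1.2
  s[V,V] = ((1.8333)·(1.8333) + (-2.1667)·(-2.1667) + (-0.1667)·(-0.1667) + (-0.1667)·(-0.1667) + (-0.1667)·(-0.1667) + (0.8333)·(0.8333)) / 5 = 8.8333/5 = 1.7667
  s[V,W] = ((1.8333)·(-1) + (-2.1667)·(-1) + (-0.1667)·(-2) + (-0.1667)·(3) + (-0.1667)·(0) + (0.8333)·(1)) / 5 = 1/5 = 0.2
  s[W,W] = ((-1)·(-1) + (-1)·(-1) + (-2)·(-2) + (3)·(3) + (0)·(0) + (1)·(1)) / 5 = 16/5 = 3.2
  Sample standard deviations s_i = √(s[i,i]):
  s(U) = √(3.8667) = 1.9664
  s(V) = √(1.7667) = 1.3292
  s(W) = √(3.2) = 1.7889

Step 3 — r_{ij} = s_{ij} / (s_i · s_j):
  r[U,U] = 1 (diagonal).
  r[U,V] = 2.0667 / (1.9664 · 1.3292) = 2.0667 / 2.6136 = 0.7907
  r[U,W] = 1.2 / (1.9664 · 1.7889) = 1.2 / 3.5176 = 0.3411
  r[V,V] = 1 (diagonal).
  r[V,W] = 0.2 / (1.3292 · 1.7889) = 0.2 / 2.3777 = 0.0841
  r[W,W] = 1 (diagonal).

R is symmetric with unit diagonal. Assembling:

R = [[1, 0.7907, 0.3411],
 [0.7907, 1, 0.0841],
 [0.3411, 0.0841, 1]]


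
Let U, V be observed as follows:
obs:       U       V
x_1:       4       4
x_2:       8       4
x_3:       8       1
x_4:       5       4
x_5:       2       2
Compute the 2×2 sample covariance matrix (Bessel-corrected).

Step 1 — column means:
  mean(U) = (4 + 8 + 8 + 5 + 2) / 5 = 27/5 = 5.4
  mean(V) = (4 + 4 + 1 + 4 + 2) / 5 = 15/5 = 3

Step 2 — sample covariance S[i,j] = (1/(n-1)) · Σ_k (x_{k,i} - mean_i) · (x_{k,j} - mean_j), with n-1 = 4.
  S[U,U] = ((-1.4)·(-1.4) + (2.6)·(2.6) + (2.6)·(2.6) + (-0.4)·(-0.4) + (-3.4)·(-3.4)) / 4 = 27.2/4 = 6.8
  S[U,V] = ((-1.4)·(1) + (2.6)·(1) + (2.6)·(-2) + (-0.4)·(1) + (-3.4)·(-1)) / 4 = -1/4 = -0.25
  S[V,V] = ((1)·(1) + (1)·(1) + (-2)·(-2) + (1)·(1) + (-1)·(-1)) / 4 = 8/4 = 2

S is symmetric (S[j,i] = S[i,j]). Assembling:

S = [[6.8, -0.25],
 [-0.25, 2]]


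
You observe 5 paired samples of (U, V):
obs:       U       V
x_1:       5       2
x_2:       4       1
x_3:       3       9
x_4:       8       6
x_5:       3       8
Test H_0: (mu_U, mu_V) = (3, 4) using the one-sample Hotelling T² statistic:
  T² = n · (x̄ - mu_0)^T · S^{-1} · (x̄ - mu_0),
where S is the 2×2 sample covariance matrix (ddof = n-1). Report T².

Step 1 — sample mean vector:
  mean(U) = (5 + 4 + 3 + 8 + 3) / 5 = 23/5 = 4.6
  mean(V) = (2 + 1 + 9 + 6 + 8) / 5 = 26/5 = 5.2
  x̄ = (4.6, 5.2),  deviation x̄ - mu_0 = (4.6, 5.2) - (3, 4) = (1.6, 1.2).

Step 2 — sample covariance matrix, S[i,j] = (1/(n-1)) · Σ_k (x_{k,i} - mean_i) · (x_{k,j} - mean_j), divisor n-1 = 4:
  S[U,U] = ((0.4)·(0.4) + (-0.6)·(-0.6) + (-1.6)·(-1.6) + (3.4)·(3.4) + (-1.6)·(-1.6)) / 4 = 17.2/4 = 4.3
  S[U,V] = ((0.4)·(-3.2) + (-0.6)·(-4.2) + (-1.6)·(3.8) + (3.4)·(0.8) + (-1.6)·(2.8)) / 4 = -6.6/4 = -1.65
  S[V,V] = ((-3.2)·(-3.2) + (-4.2)·(-4.2) + (3.8)·(3.8) + (0.8)·(0.8) + (2.8)·(2.8)) / 4 = 50.8/4 = 12.7
  S = [[4.3, -1.65],
 [-1.65, 12.7]].

Step 3 — invert S. det(S) = 4.3·12.7 - (-1.65)² = 51.8875.
  S^{-1} = (1/det) · [[d, -b], [-b, a]] = [[0.2448, 0.0318],
 [0.0318, 0.0829]].

Step 4 — quadratic form (x̄ - mu_0)^T · S^{-1} · (x̄ - mu_0):
  S^{-1} · (x̄ - mu_0) = (0.4298, 0.1503),
  (x̄ - mu_0)^T · [...] = (1.6)·(0.4298) + (1.2)·(0.1503) = 0.868.

Step 5 — scale by n: T² = 5 · 0.868 = 4.3402.

T² ≈ 4.3402


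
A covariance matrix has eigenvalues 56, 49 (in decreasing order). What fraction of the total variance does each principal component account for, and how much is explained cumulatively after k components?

Step 1 — total variance = trace(Sigma) = Σ λ_i = 56 + 49 = 105.

Step 2 — fraction explained by component i = λ_i / Σ λ:
  PC1: 56/105 = 0.5333
  PC2: 49/105 = 0.4667

Step 3 — cumulative fraction after k components = (λ_1 + ... + λ_k) / Σ λ:
  k = 1: 56/105 = 0.5333
  k = 2: (56 + 49)/105 = 105/105 = 1

Summary (fraction, with percent):

explained: PC1 0.5333 (53.33%), PC2 0.4667 (46.67%);  cumulative: 0.5333, 1


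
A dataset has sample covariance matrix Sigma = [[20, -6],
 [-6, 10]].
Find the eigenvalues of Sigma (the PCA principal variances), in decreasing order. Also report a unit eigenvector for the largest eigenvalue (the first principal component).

Step 1 — characteristic polynomial of 2×2 Sigma:
  det(Sigma - λI) = λ² - trace · λ + det = 0.
  trace = 20 + 10 = 30, det = 20·10 - (-6)² = 164.
Step 2 — discriminant:
  Δ = trace² - 4·det = 900 - 656 = 244.
Step 3 — eigenvalues:
  λ = (trace ± √Δ)/2 = (30 ± 15.6205)/2,
  λ_1 = 22.8102,  λ_2 = 7.1898.

Step 4 — unit eigenvector for λ_1: solve (Sigma - λ_1 I)v = 0. First row:
  (20 - 22.8102)·v_x + (-6)·v_y = 0, i.e. (-2.8102)·v_x + (-6)·v_y = 0,
  so v ∝ (b, λ_1 - a) = (-6, 2.8102); multiply by -1 so the first entry is positive: u = (6, -2.8102).
  ||u|| = √((6)² + (-2.8102)²) = √(43.8975) ≈ 6.6255,
  v_1 = u/||u|| ≈ (0.9056, -0.4242) (||v_1|| = 1).

λ_1 = 22.8102,  λ_2 = 7.1898;  v_1 ≈ (0.9056, -0.4242)


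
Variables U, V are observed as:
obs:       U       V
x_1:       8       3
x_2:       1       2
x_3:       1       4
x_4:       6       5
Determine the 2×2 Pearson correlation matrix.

Step 1 — column means:
  mean(U) = (8 + 1 + 1 + 6) / 4 = 16/4 = 4
  mean(V) = (3 + 2 + 4 + 5) / 4 = 14/4 = 3.5

Step 2 — sample variances and covariances s[i,j] = (1/(n-1)) · Σ_k (x_{k,i} - mean_i) · (x_{k,j} - mean_j), with n-1 = 3:
  s[U,U] = ((4)·(4) + (-3)·(-3) + (-3)·(-3) + (2)·(2)) / 3 = 38/3 = 12.6667
  s[U,V] = ((4)·(-0.5) + (-3)·(-1.5) + (-3)·(0.5) + (2)·(1.5)) / 3 = 4/3 = 1.3333
  s[V,V] = ((-0.5)·(-0.5) + (-1.5)·(-1.5) + (0.5)·(0.5) + (1.5)·(1.5)) / 3 = 5/3 = 1.6667
  Sample standard deviations s_i = √(s[i,i]):
  s(U) = √(12.6667) = 3.559
  s(V) = √(1.6667) = 1.291

Step 3 — r_{ij} = s_{ij} / (s_i · s_j):
  r[U,U] = 1 (diagonal).
  r[U,V] = 1.3333 / (3.559 · 1.291) = 1.3333 / 4.5947 = 0.2902
  r[V,V] = 1 (diagonal).

R is symmetric with unit diagonal. Assembling:

R = [[1, 0.2902],
 [0.2902, 1]]


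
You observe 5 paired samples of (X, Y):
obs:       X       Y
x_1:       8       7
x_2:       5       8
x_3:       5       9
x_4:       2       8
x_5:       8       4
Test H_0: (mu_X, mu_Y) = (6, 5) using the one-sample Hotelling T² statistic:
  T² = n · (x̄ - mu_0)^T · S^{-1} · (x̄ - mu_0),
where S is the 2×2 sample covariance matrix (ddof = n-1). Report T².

Step 1 — sample mean vector:
  mean(X) = (8 + 5 + 5 + 2 + 8) / 5 = 28/5 = 5.6
  mean(Y) = (7 + 8 + 9 + 8 + 4) / 5 = 36/5 = 7.2
  x̄ = (5.6, 7.2),  deviation x̄ - mu_0 = (5.6, 7.2) - (6, 5) = (-0.4, 2.2).

Step 2 — sample covariance matrix, S[i,j] = (1/(n-1)) · Σ_k (x_{k,i} - mean_i) · (x_{k,j} - mean_j), divisor n-1 = 4:
  S[X,X] = ((2.4)·(2.4) + (-0.6)·(-0.6) + (-0.6)·(-0.6) + (-3.6)·(-3.6) + (2.4)·(2.4)) / 4 = 25.2/4 = 6.3
  S[X,Y] = ((2.4)·(-0.2) + (-0.6)·(0.8) + (-0.6)·(1.8) + (-3.6)·(0.8) + (2.4)·(-3.2)) / 4 = -12.6/4 = -3.15
  S[Y,Y] = ((-0.2)·(-0.2) + (0.8)·(0.8) + (1.8)·(1.8) + (0.8)·(0.8) + (-3.2)·(-3.2)) / 4 = 14.8/4 = 3.7
  S = [[6.3, -3.15],
 [-3.15, 3.7]].

Step 3 — invert S. det(S) = 6.3·3.7 - (-3.15)² = 13.3875.
  S^{-1} = (1/det) · [[d, -b], [-b, a]] = [[0.2764, 0.2353],
 [0.2353, 0.4706]].

Step 4 — quadratic form (x̄ - mu_0)^T · S^{-1} · (x̄ - mu_0):
  S^{-1} · (x̄ - mu_0) = (0.4071, 0.9412),
  (x̄ - mu_0)^T · [...] = (-0.4)·(0.4071) + (2.2)·(0.9412) = 1.9077.

Step 5 — scale by n: T² = 5 · 1.9077 = 9.5387.

T² ≈ 9.5387


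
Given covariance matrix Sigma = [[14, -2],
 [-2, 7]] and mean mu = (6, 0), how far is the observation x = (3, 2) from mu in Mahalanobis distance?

Step 1 — centre the observation: (x - mu) = (-3, 2).

Step 2 — invert Sigma. det(Sigma) = 14·7 - (-2)² = 94.
  Sigma^{-1} = (1/det) · [[d, -b], [-b, a]] = [[0.0745, 0.0213],
 [0.0213, 0.1489]].

Step 3 — form the quadratic (x - mu)^T · Sigma^{-1} · (x - mu):
  Sigma^{-1} · (x - mu) = (-0.1809, 0.234).
  (x - mu)^T · [Sigma^{-1} · (x - mu)] = (-3)·(-0.1809) + (2)·(0.234) = 1.0106.

Step 4 — take square root: d = √(1.0106) ≈ 1.0053.

d(x, mu) = √(1.0106) ≈ 1.0053


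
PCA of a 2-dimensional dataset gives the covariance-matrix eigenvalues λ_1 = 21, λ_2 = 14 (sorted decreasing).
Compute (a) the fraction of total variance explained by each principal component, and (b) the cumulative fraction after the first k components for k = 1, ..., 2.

Step 1 — total variance = trace(Sigma) = Σ λ_i = 21 + 14 = 35.

Step 2 — fraction explained by component i = λ_i / Σ λ:
  PC1: 21/35 = 0.6
  PC2: 14/35 = 0.4

Step 3 — cumulative fraction after k components = (λ_1 + ... + λ_k) / Σ λ:
  k = 1: 21/35 = 0.6
  k = 2: (21 + 14)/35 = 35/35 = 1

Summary (fraction, with percent):

explained: PC1 0.6 (60%), PC2 0.4 (40%);  cumulative: 0.6, 1


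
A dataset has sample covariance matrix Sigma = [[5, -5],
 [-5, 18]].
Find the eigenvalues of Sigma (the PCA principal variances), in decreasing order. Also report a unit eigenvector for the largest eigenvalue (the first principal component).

Step 1 — characteristic polynomial of 2×2 Sigma:
  det(Sigma - λI) = λ² - trace · λ + det = 0.
  trace = 5 + 18 = 23, det = 5·18 - (-5)² = 65.
Step 2 — discriminant:
  Δ = trace² - 4·det = 529 - 260 = 269.
Step 3 — eigenvalues:
  λ = (trace ± √Δ)/2 = (23 ± 16.4012)/2,
  λ_1 = 19.7006,  λ_2 = 3.2994.

Step 4 — unit eigenvector for λ_1: solve (Sigma - λ_1 I)v = 0. First row:
  (5 - 19.7006)·v_x + (-5)·v_y = 0, i.e. (-14.7006)·v_x + (-5)·v_y = 0,
  so v ∝ (b, λ_1 - a) = (-5, 14.7006); multiply by -1 so the first entry is positive: u = (5, -14.7006).
  ||u|| = √((5)² + (-14.7006)²) = √(241.1079) ≈ 15.5277,
  v_1 = u/||u|| ≈ (0.322, -0.9467) (||v_1|| = 1).

λ_1 = 19.7006,  λ_2 = 3.2994;  v_1 ≈ (0.322, -0.9467)


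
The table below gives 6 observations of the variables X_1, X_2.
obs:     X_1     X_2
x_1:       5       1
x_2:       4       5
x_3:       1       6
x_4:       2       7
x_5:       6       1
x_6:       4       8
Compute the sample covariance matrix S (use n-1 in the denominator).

Step 1 — column means:
  mean(X_1) = (5 + 4 + 1 + 2 + 6 + 4) / 6 = 22/6 = 3.6667
  mean(X_2) = (1 + 5 + 6 + 7 + 1 + 8) / 6 = 28/6 = 4.6667

Step 2 — sample covariance S[i,j] = (1/(n-1)) · Σ_k (x_{k,i} - mean_i) · (x_{k,j} - mean_j), with n-1 = 5.
  S[X_1,X_1] = ((1.3333)·(1.3333) + (0.3333)·(0.3333) + (-2.6667)·(-2.6667) + (-1.6667)·(-1.6667) + (2.3333)·(2.3333) + (0.3333)·(0.3333)) / 5 = 17.3333/5 = 3.4667
  S[X_1,X_2] = ((1.3333)·(-3.6667) + (0.3333)·(0.3333) + (-2.6667)·(1.3333) + (-1.6667)·(2.3333) + (2.3333)·(-3.6667) + (0.3333)·(3.3333)) / 5 = -19.6667/5 = -3.9333
  S[X_2,X_2] = ((-3.6667)·(-3.6667) + (0.3333)·(0.3333) + (1.3333)·(1.3333) + (2.3333)·(2.3333) + (-3.6667)·(-3.6667) + (3.3333)·(3.3333)) / 5 = 45.3333/5 = 9.0667

S is symmetric (S[j,i] = S[i,j]). Assembling:

S = [[3.4667, -3.9333],
 [-3.9333, 9.0667]]


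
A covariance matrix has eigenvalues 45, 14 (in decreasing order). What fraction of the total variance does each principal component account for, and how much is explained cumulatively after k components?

Step 1 — total variance = trace(Sigma) = Σ λ_i = 45 + 14 = 59.

Step 2 — fraction explained by component i = λ_i / Σ λ:
  PC1: 45/59 = 0.7627
  PC2: 14/59 = 0.2373

Step 3 — cumulative fraction after k components = (λ_1 + ... + λ_k) / Σ λ:
  k = 1: 45/59 = 0.7627
  k = 2: (45 + 14)/59 = 59/59 = 1

Summary (fraction, with percent):

explained: PC1 0.7627 (76.27%), PC2 0.2373 (23.73%);  cumulative: 0.7627, 1


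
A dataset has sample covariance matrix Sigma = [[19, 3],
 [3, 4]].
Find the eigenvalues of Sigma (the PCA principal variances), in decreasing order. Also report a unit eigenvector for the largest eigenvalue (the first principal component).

Step 1 — characteristic polynomial of 2×2 Sigma:
  det(Sigma - λI) = λ² - trace · λ + det = 0.
  trace = 19 + 4 = 23, det = 19·4 - (3)² = 67.
Step 2 — discriminant:
  Δ = trace² - 4·det = 529 - 268 = 261.
Step 3 — eigenvalues:
  λ = (trace ± √Δ)/2 = (23 ± 16.1555)/2,
  λ_1 = 19.5777,  λ_2 = 3.4223.

Step 4 — unit eigenvector for λ_1: solve (Sigma - λ_1 I)v = 0. First row:
  (19 - 19.5777)·v_x + (3)·v_y = 0, i.e. (-0.5777)·v_x + (3)·v_y = 0,
  so v ∝ (b, λ_1 - a) = (3, 0.5777) = u.
  ||u|| = √((3)² + (0.5777)²) = √(9.3338) ≈ 3.0551,
  v_1 = u/||u|| ≈ (0.982, 0.1891) (||v_1|| = 1).

λ_1 = 19.5777,  λ_2 = 3.4223;  v_1 ≈ (0.982, 0.1891)


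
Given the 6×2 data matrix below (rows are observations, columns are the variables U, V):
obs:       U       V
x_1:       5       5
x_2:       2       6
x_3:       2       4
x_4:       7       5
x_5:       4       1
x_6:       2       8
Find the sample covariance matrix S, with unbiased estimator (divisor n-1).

Step 1 — column means:
  mean(U) = (5 + 2 + 2 + 7 + 4 + 2) / 6 = 22/6 = 3.6667
  mean(V) = (5 + 6 + 4 + 5 + 1 + 8) / 6 = 29/6 = 4.8333

Step 2 — sample covariance S[i,j] = (1/(n-1)) · Σ_k (x_{k,i} - mean_i) · (x_{k,j} - mean_j), with n-1 = 5.
  S[U,U] = ((1.3333)·(1.3333) + (-1.6667)·(-1.6667) + (-1.6667)·(-1.6667) + (3.3333)·(3.3333) + (0.3333)·(0.3333) + (-1.6667)·(-1.6667)) / 5 = 21.3333/5 = 4.2667
  S[U,V] = ((1.3333)·(0.1667) + (-1.6667)·(1.1667) + (-1.6667)·(-0.8333) + (3.3333)·(0.1667) + (0.3333)·(-3.8333) + (-1.6667)·(3.1667)) / 5 = -6.3333/5 = -1.2667
  S[V,V] = ((0.1667)·(0.1667) + (1.1667)·(1.1667) + (-0.8333)·(-0.8333) + (0.1667)·(0.1667) + (-3.8333)·(-3.8333) + (3.1667)·(3.1667)) / 5 = 26.8333/5 = 5.3667

S is symmetric (S[j,i] = S[i,j]). Assembling:

S = [[4.2667, -1.2667],
 [-1.2667, 5.3667]]


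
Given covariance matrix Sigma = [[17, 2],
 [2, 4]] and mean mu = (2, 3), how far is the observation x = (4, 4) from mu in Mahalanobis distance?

Step 1 — centre the observation: (x - mu) = (2, 1).

Step 2 — invert Sigma. det(Sigma) = 17·4 - (2)² = 64.
  Sigma^{-1} = (1/det) · [[d, -b], [-b, a]] = [[0.0625, -0.0312],
 [-0.0312, 0.2656]].

Step 3 — form the quadratic (x - mu)^T · Sigma^{-1} · (x - mu):
  Sigma^{-1} · (x - mu) = (0.0938, 0.2031).
  (x - mu)^T · [Sigma^{-1} · (x - mu)] = (2)·(0.0938) + (1)·(0.2031) = 0.3906.

Step 4 — take square root: d = √(0.3906) ≈ 0.625.

d(x, mu) = √(0.3906) ≈ 0.625


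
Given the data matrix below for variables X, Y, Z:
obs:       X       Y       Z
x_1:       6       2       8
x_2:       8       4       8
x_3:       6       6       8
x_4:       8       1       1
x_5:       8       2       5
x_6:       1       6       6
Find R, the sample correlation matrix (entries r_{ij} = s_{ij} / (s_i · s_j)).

Step 1 — column means:
  mean(X) = (6 + 8 + 6 + 8 + 8 + 1) / 6 = 37/6 = 6.1667
  mean(Y) = (2 + 4 + 6 + 1 + 2 + 6) / 6 = 21/6 = 3.5
  mean(Z) = (8 + 8 + 8 + 1 + 5 + 6) / 6 = 36/6 = 6

Step 2 — sample variances and covariances s[i,j] = (1/(n-1)) · Σ_k (x_{k,i} - mean_i) · (x_{k,j} - mean_j), with n-1 = 5:
  s[X,X] = ((-0.1667)·(-0.1667) + (1.8333)·(1.8333) + (-0.1667)·(-0.1667) + (1.8333)·(1.8333) + (1.8333)·(1.8333) + (-5.1667)·(-5.1667)) / 5 = 36.8333/5 = 7.3667
  s[X,Y] = ((-0.1667)·(-1.5) + (1.8333)·(0.5) + (-0.1667)·(2.5) + (1.8333)·(-2.5) + (1.8333)·(-1.5) + (-5.1667)·(2.5)) / 5 = -19.5/5 = -3.9
  s[X,Z] = ((-0.1667)·(2) + (1.8333)·(2) + (-0.1667)·(2) + (1.8333)·(-5) + (1.8333)·(-1) + (-5.1667)·(0)) / 5 = -8/5 = -1.6
  s[Y,Y] = ((-1.5)·(-1.5) + (0.5)·(0.5) + (2.5)·(2.5) + (-2.5)·(-2.5) + (-1.5)·(-1.5) + (2.5)·(2.5)) / 5 = 23.5/5 = 4.7
  s[Y,Z] = ((-1.5)·(2) + (0.5)·(2) + (2.5)·(2) + (-2.5)·(-5) + (-1.5)·(-1) + (2.5)·(0)) / 5 = 17/5 = 3.4
  s[Z,Z] = ((2)·(2) + (2)·(2) + (2)·(2) + (-5)·(-5) + (-1)·(-1) + (0)·(0)) / 5 = 38/5 = 7.6
  Sample standard deviations s_i = √(s[i,i]):
  s(X) = √(7.3667) = 2.7142
  s(Y) = √(4.7) = 2.1679
  s(Z) = √(7.6) = 2.7568

Step 3 — r_{ij} = s_{ij} / (s_i · s_j):
  r[X,X] = 1 (diagonal).
  r[X,Y] = -3.9 / (2.7142 · 2.1679) = -3.9 / 5.8842 = -0.6628
  r[X,Z] = -1.6 / (2.7142 · 2.7568) = -1.6 / 7.4824 = -0.2138
  r[Y,Y] = 1 (diagonal).
  r[Y,Z] = 3.4 / (2.1679 · 2.7568) = 3.4 / 5.9766 = 0.5689
  r[Z,Z] = 1 (diagonal).

R is symmetric with unit diagonal. Assembling:

R = [[1, -0.6628, -0.2138],
 [-0.6628, 1, 0.5689],
 [-0.2138, 0.5689, 1]]


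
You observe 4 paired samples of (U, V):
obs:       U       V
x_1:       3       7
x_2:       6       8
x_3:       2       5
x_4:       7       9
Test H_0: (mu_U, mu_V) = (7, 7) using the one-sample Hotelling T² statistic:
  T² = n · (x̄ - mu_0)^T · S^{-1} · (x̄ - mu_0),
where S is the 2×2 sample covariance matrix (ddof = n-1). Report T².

Step 1 — sample mean vector:
  mean(U) = (3 + 6 + 2 + 7) / 4 = 18/4 = 4.5
  mean(V) = (7 + 8 + 5 + 9) / 4 = 29/4 = 7.25
  x̄ = (4.5, 7.25),  deviation x̄ - mu_0 = (4.5, 7.25) - (7, 7) = (-2.5, 0.25).

Step 2 — sample covariance matrix, S[i,j] = (1/(n-1)) · Σ_k (x_{k,i} - mean_i) · (x_{k,j} - mean_j), divisor n-1 = 3:
  S[U,U] = ((-1.5)·(-1.5) + (1.5)·(1.5) + (-2.5)·(-2.5) + (2.5)·(2.5)) / 3 = 17/3 = 5.6667
  S[U,V] = ((-1.5)·(-0.25) + (1.5)·(0.75) + (-2.5)·(-2.25) + (2.5)·(1.75)) / 3 = 11.5/3 = 3.8333
  S[V,V] = ((-0.25)·(-0.25) + (0.75)·(0.75) + (-2.25)·(-2.25) + (1.75)·(1.75)) / 3 = 8.75/3 = 2.9167
  S = [[5.6667, 3.8333],
 [3.8333, 2.9167]].

Step 3 — invert S. det(S) = 5.6667·2.9167 - (3.8333)² = 1.8333.
  S^{-1} = (1/det) · [[d, -b], [-b, a]] = [[1.5909, -2.0909],
 [-2.0909, 3.0909]].

Step 4 — quadratic form (x̄ - mu_0)^T · S^{-1} · (x̄ - mu_0):
  S^{-1} · (x̄ - mu_0) = (-4.5, 6),
  (x̄ - mu_0)^T · [...] = (-2.5)·(-4.5) + (0.25)·(6) = 12.75.

Step 5 — scale by n: T² = 4 · 12.75 = 51.

T² ≈ 51


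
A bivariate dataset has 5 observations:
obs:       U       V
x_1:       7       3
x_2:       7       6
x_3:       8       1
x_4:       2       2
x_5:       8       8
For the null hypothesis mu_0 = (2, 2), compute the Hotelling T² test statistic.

Step 1 — sample mean vector:
  mean(U) = (7 + 7 + 8 + 2 + 8) / 5 = 32/5 = 6.4
  mean(V) = (3 + 6 + 1 + 2 + 8) / 5 = 20/5 = 4
  x̄ = (6.4, 4),  deviation x̄ - mu_0 = (6.4, 4) - (2, 2) = (4.4, 2).

Step 2 — sample covariance matrix, S[i,j] = (1/(n-1)) · Σ_k (x_{k,i} - mean_i) · (x_{k,j} - mean_j), divisor n-1 = 4:
  S[U,U] = ((0.6)·(0.6) + (0.6)·(0.6) + (1.6)·(1.6) + (-4.4)·(-4.4) + (1.6)·(1.6)) / 4 = 25.2/4 = 6.3
  S[U,V] = ((0.6)·(-1) + (0.6)·(2) + (1.6)·(-3) + (-4.4)·(-2) + (1.6)·(4)) / 4 = 11/4 = 2.75
  S[V,V] = ((-1)·(-1) + (2)·(2) + (-3)·(-3) + (-2)·(-2) + (4)·(4)) / 4 = 34/4 = 8.5
  S = [[6.3, 2.75],
 [2.75, 8.5]].

Step 3 — invert S. det(S) = 6.3·8.5 - (2.75)² = 45.9875.
  S^{-1} = (1/det) · [[d, -b], [-b, a]] = [[0.1848, -0.0598],
 [-0.0598, 0.137]].

Step 4 — quadratic form (x̄ - mu_0)^T · S^{-1} · (x̄ - mu_0):
  S^{-1} · (x̄ - mu_0) = (0.6937, 0.0109),
  (x̄ - mu_0)^T · [...] = (4.4)·(0.6937) + (2)·(0.0109) = 3.0739.

Step 5 — scale by n: T² = 5 · 3.0739 = 15.3694.

T² ≈ 15.3694


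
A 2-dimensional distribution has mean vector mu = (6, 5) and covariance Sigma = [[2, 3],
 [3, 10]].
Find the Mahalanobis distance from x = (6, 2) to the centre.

Step 1 — centre the observation: (x - mu) = (0, -3).

Step 2 — invert Sigma. det(Sigma) = 2·10 - (3)² = 11.
  Sigma^{-1} = (1/det) · [[d, -b], [-b, a]] = [[0.9091, -0.2727],
 [-0.2727, 0.1818]].

Step 3 — form the quadratic (x - mu)^T · Sigma^{-1} · (x - mu):
  Sigma^{-1} · (x - mu) = (0.8182, -0.5455).
  (x - mu)^T · [Sigma^{-1} · (x - mu)] = (0)·(0.8182) + (-3)·(-0.5455) = 1.6364.

Step 4 — take square root: d = √(1.6364) ≈ 1.2792.

d(x, mu) = √(1.6364) ≈ 1.2792


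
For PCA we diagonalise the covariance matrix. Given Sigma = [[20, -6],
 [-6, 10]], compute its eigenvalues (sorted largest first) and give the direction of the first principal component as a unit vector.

Step 1 — characteristic polynomial of 2×2 Sigma:
  det(Sigma - λI) = λ² - trace · λ + det = 0.
  trace = 20 + 10 = 30, det = 20·10 - (-6)² = 164.
Step 2 — discriminant:
  Δ = trace² - 4·det = 900 - 656 = 244.
Step 3 — eigenvalues:
  λ = (trace ± √Δ)/2 = (30 ± 15.6205)/2,
  λ_1 = 22.8102,  λ_2 = 7.1898.

Step 4 — unit eigenvector for λ_1: solve (Sigma - λ_1 I)v = 0. First row:
  (20 - 22.8102)·v_x + (-6)·v_y = 0, i.e. (-2.8102)·v_x + (-6)·v_y = 0,
  so v ∝ (b, λ_1 - a) = (-6, 2.8102); multiply by -1 so the first entry is positive: u = (6, -2.8102).
  ||u|| = √((6)² + (-2.8102)²) = √(43.8975) ≈ 6.6255,
  v_1 = u/||u|| ≈ (0.9056, -0.4242) (||v_1|| = 1).

λ_1 = 22.8102,  λ_2 = 7.1898;  v_1 ≈ (0.9056, -0.4242)


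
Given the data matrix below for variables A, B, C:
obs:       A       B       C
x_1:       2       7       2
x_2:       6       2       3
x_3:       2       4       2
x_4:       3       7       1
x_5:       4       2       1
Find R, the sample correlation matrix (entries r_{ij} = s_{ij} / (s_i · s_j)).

Step 1 — column means:
  mean(A) = (2 + 6 + 2 + 3 + 4) / 5 = 17/5 = 3.4
  mean(B) = (7 + 2 + 4 + 7 + 2) / 5 = 22/5 = 4.4
  mean(C) = (2 + 3 + 2 + 1 + 1) / 5 = 9/5 = 1.8

Step 2 — sample variances and covariances s[i,j] = (1/(n-1)) · Σ_k (x_{k,i} - mean_i) · (x_{k,j} - mean_j), with n-1 = 4:
  s[A,A] = ((-1.4)·(-1.4) + (2.6)·(2.6) + (-1.4)·(-1.4) + (-0.4)·(-0.4) + (0.6)·(0.6)) / 4 = 11.2/4 = 2.8
  s[A,B] = ((-1.4)·(2.6) + (2.6)·(-2.4) + (-1.4)·(-0.4) + (-0.4)·(2.6) + (0.6)·(-2.4)) / 4 = -11.8/4 = -2.95
  s[A,C] = ((-1.4)·(0.2) + (2.6)·(1.2) + (-1.4)·(0.2) + (-0.4)·(-0.8) + (0.6)·(-0.8)) / 4 = 2.4/4 = 0.6
  s[B,B] = ((2.6)·(2.6) + (-2.4)·(-2.4) + (-0.4)·(-0.4) + (2.6)·(2.6) + (-2.4)·(-2.4)) / 4 = 25.2/4 = 6.3
  s[B,C] = ((2.6)·(0.2) + (-2.4)·(1.2) + (-0.4)·(0.2) + (2.6)·(-0.8) + (-2.4)·(-0.8)) / 4 = -2.6/4 = -0.65
  s[C,C] = ((0.2)·(0.2) + (1.2)·(1.2) + (0.2)·(0.2) + (-0.8)·(-0.8) + (-0.8)·(-0.8)) / 4 = 2.8/4 = 0.7
  Sample standard deviations s_i = √(s[i,i]):
  s(A) = √(2.8) = 1.6733
  s(B) = √(6.3) = 2.51
  s(C) = √(0.7) = 0.8367

Step 3 — r_{ij} = s_{ij} / (s_i · s_j):
  r[A,A] = 1 (diagonal).
  r[A,B] = -2.95 / (1.6733 · 2.51) = -2.95 / 4.2 = -0.7024
  r[A,C] = 0.6 / (1.6733 · 0.8367) = 0.6 / 1.4 = 0.4286
  r[B,B] = 1 (diagonal).
  r[B,C] = -0.65 / (2.51 · 0.8367) = -0.65 / 2.1 = -0.3095
  r[C,C] = 1 (diagonal).

R is symmetric with unit diagonal. Assembling:

R = [[1, -0.7024, 0.4286],
 [-0.7024, 1, -0.3095],
 [0.4286, -0.3095, 1]]


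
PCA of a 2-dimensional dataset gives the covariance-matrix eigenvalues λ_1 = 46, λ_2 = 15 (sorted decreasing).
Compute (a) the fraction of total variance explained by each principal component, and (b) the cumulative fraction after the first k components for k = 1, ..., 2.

Step 1 — total variance = trace(Sigma) = Σ λ_i = 46 + 15 = 61.

Step 2 — fraction explained by component i = λ_i / Σ λ:
  PC1: 46/61 = 0.7541
  PC2: 15/61 = 0.2459

Step 3 — cumulative fraction after k components = (λ_1 + ... + λ_k) / Σ λ:
  k = 1: 46/61 = 0.7541
  k = 2: (46 + 15)/61 = 61/61 = 1

Summary (fraction, with percent):

explained: PC1 0.7541 (75.41%), PC2 0.2459 (24.59%);  cumulative: 0.7541, 1


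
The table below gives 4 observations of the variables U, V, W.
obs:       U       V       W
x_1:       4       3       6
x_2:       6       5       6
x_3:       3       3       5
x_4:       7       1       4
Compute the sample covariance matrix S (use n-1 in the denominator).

Step 1 — column means:
  mean(U) = (4 + 6 + 3 + 7) / 4 = 20/4 = 5
  mean(V) = (3 + 5 + 3 + 1) / 4 = 12/4 = 3
  mean(W) = (6 + 6 + 5 + 4) / 4 = 21/4 = 5.25

Step 2 — sample covariance S[i,j] = (1/(n-1)) · Σ_k (x_{k,i} - mean_i) · (x_{k,j} - mean_j), with n-1 = 3.
  S[U,U] = ((-1)·(-1) + (1)·(1) + (-2)·(-2) + (2)·(2)) / 3 = 10/3 = 3.3333
  S[U,V] = ((-1)·(0) + (1)·(2) + (-2)·(0) + (2)·(-2)) / 3 = -2/3 = -0.6667
  S[U,W] = ((-1)·(0.75) + (1)·(0.75) + (-2)·(-0.25) + (2)·(-1.25)) / 3 = -2/3 = -0.6667
  S[V,V] = ((0)·(0) + (2)·(2) + (0)·(0) + (-2)·(-2)) / 3 = 8/3 = 2.6667
  S[V,W] = ((0)·(0.75) + (2)·(0.75) + (0)·(-0.25) + (-2)·(-1.25)) / 3 = 4/3 = 1.3333
  S[W,W] = ((0.75)·(0.75) + (0.75)·(0.75) + (-0.25)·(-0.25) + (-1.25)·(-1.25)) / 3 = 2.75/3 = 0.9167

S is symmetric (S[j,i] = S[i,j]). Assembling:

S = [[3.3333, -0.6667, -0.6667],
 [-0.6667, 2.6667, 1.3333],
 [-0.6667, 1.3333, 0.9167]]


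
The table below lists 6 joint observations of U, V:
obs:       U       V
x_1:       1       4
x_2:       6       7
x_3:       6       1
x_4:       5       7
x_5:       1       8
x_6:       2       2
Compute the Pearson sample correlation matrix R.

Step 1 — column means:
  mean(U) = (1 + 6 + 6 + 5 + 1 + 2) / 6 = 21/6 = 3.5
  mean(V) = (4 + 7 + 1 + 7 + 8 + 2) / 6 = 29/6 = 4.8333

Step 2 — sample variances and covariances s[i,j] = (1/(n-1)) · Σ_k (x_{k,i} - mean_i) · (x_{k,j} - mean_j), with n-1 = 5:
  s[U,U] = ((-2.5)·(-2.5) + (2.5)·(2.5) + (2.5)·(2.5) + (1.5)·(1.5) + (-2.5)·(-2.5) + (-1.5)·(-1.5)) / 5 = 29.5/5 = 5.9
  s[U,V] = ((-2.5)·(-0.8333) + (2.5)·(2.1667) + (2.5)·(-3.8333) + (1.5)·(2.1667) + (-2.5)·(3.1667) + (-1.5)·(-2.8333)) / 5 = -2.5/5 = -0.5
  s[V,V] = ((-0.8333)·(-0.8333) + (2.1667)·(2.1667) + (-3.8333)·(-3.8333) + (2.1667)·(2.1667) + (3.1667)·(3.1667) + (-2.8333)·(-2.8333)) / 5 = 42.8333/5 = 8.5667
  Sample standard deviations s_i = √(s[i,i]):
  s(U) = √(5.9) = 2.429
  s(V) = √(8.5667) = 2.9269

Step 3 — r_{ij} = s_{ij} / (s_i · s_j):
  r[U,U] = 1 (diagonal).
  r[U,V] = -0.5 / (2.429 · 2.9269) = -0.5 / 7.1094 = -0.0703
  r[V,V] = 1 (diagonal).

R is symmetric with unit diagonal. Assembling:

R = [[1, -0.0703],
 [-0.0703, 1]]


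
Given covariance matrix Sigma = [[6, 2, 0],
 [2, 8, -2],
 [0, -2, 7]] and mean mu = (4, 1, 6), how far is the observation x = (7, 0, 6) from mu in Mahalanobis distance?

Step 1 — centre the observation: (x - mu) = (3, -1, 0).

Step 2 — invert Sigma (cofactor / det for 3×3, or solve directly):
  Sigma^{-1} = [[0.1831, -0.0493, -0.0141],
 [-0.0493, 0.1479, 0.0423],
 [-0.0141, 0.0423, 0.1549]].

Step 3 — form the quadratic (x - mu)^T · Sigma^{-1} · (x - mu):
  Sigma^{-1} · (x - mu) = (0.5986, -0.2958, -0.0845).
  (x - mu)^T · [Sigma^{-1} · (x - mu)] = (3)·(0.5986) + (-1)·(-0.2958) + (0)·(-0.0845) = 2.0915.

Step 4 — take square root: d = √(2.0915) ≈ 1.4462.

d(x, mu) = √(2.0915) ≈ 1.4462


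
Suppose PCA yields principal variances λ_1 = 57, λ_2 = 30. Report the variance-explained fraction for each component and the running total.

Step 1 — total variance = trace(Sigma) = Σ λ_i = 57 + 30 = 87.

Step 2 — fraction explained by component i = λ_i / Σ λ:
  PC1: 57/87 = 0.6552
  PC2: 30/87 = 0.3448

Step 3 — cumulative fraction after k components = (λ_1 + ... + λ_k) / Σ λ:
  k = 1: 57/87 = 0.6552
  k = 2: (57 + 30)/87 = 87/87 = 1

Summary (fraction, with percent):

explained: PC1 0.6552 (65.52%), PC2 0.3448 (34.48%);  cumulative: 0.6552, 1


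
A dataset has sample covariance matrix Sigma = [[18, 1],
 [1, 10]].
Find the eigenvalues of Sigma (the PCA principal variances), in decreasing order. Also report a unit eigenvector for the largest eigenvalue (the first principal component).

Step 1 — characteristic polynomial of 2×2 Sigma:
  det(Sigma - λI) = λ² - trace · λ + det = 0.
  trace = 18 + 10 = 28, det = 18·10 - (1)² = 179.
Step 2 — discriminant:
  Δ = trace² - 4·det = 784 - 716 = 68.
Step 3 — eigenvalues:
  λ = (trace ± √Δ)/2 = (28 ± 8.2462)/2,
  λ_1 = 18.1231,  λ_2 = 9.8769.

Step 4 — unit eigenvector for λ_1: solve (Sigma - λ_1 I)v = 0. First row:
  (18 - 18.1231)·v_x + (1)·v_y = 0, i.e. (-0.1231)·v_x + (1)·v_y = 0,
  so v ∝ (b, λ_1 - a) = (1, 0.1231) = u.
  ||u|| = √((1)² + (0.1231)²) = √(1.0152) ≈ 1.0075,
  v_1 = u/||u|| ≈ (0.9925, 0.1222) (||v_1|| = 1).

λ_1 = 18.1231,  λ_2 = 9.8769;  v_1 ≈ (0.9925, 0.1222)


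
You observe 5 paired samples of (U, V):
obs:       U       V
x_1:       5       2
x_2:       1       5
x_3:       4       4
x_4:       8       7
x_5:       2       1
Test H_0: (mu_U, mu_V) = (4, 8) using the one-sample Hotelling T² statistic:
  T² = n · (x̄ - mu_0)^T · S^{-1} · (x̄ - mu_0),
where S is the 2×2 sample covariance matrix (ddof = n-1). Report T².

Step 1 — sample mean vector:
  mean(U) = (5 + 1 + 4 + 8 + 2) / 5 = 20/5 = 4
  mean(V) = (2 + 5 + 4 + 7 + 1) / 5 = 19/5 = 3.8
  x̄ = (4, 3.8),  deviation x̄ - mu_0 = (4, 3.8) - (4, 8) = (0, -4.2).

Step 2 — sample covariance matrix, S[i,j] = (1/(n-1)) · Σ_k (x_{k,i} - mean_i) · (x_{k,j} - mean_j), divisor n-1 = 4:
  S[U,U] = ((1)·(1) + (-3)·(-3) + (0)·(0) + (4)·(4) + (-2)·(-2)) / 4 = 30/4 = 7.5
  S[U,V] = ((1)·(-1.8) + (-3)·(1.2) + (0)·(0.2) + (4)·(3.2) + (-2)·(-2.8)) / 4 = 13/4 = 3.25
  S[V,V] = ((-1.8)·(-1.8) + (1.2)·(1.2) + (0.2)·(0.2) + (3.2)·(3.2) + (-2.8)·(-2.8)) / 4 = 22.8/4 = 5.7
  S = [[7.5, 3.25],
 [3.25, 5.7]].

Step 3 — invert S. det(S) = 7.5·5.7 - (3.25)² = 32.1875.
  S^{-1} = (1/det) · [[d, -b], [-b, a]] = [[0.1771, -0.101],
 [-0.101, 0.233]].

Step 4 — quadratic form (x̄ - mu_0)^T · S^{-1} · (x̄ - mu_0):
  S^{-1} · (x̄ - mu_0) = (0.4241, -0.9786),
  (x̄ - mu_0)^T · [...] = (0)·(0.4241) + (-4.2)·(-0.9786) = 4.1103.

Step 5 — scale by n: T² = 5 · 4.1103 = 20.5515.

T² ≈ 20.5515


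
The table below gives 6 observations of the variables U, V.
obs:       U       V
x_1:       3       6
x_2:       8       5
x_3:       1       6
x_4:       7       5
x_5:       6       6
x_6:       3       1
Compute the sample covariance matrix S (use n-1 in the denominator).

Step 1 — column means:
  mean(U) = (3 + 8 + 1 + 7 + 6 + 3) / 6 = 28/6 = 4.6667
  mean(V) = (6 + 5 + 6 + 5 + 6 + 1) / 6 = 29/6 = 4.8333

Step 2 — sample covariance S[i,j] = (1/(n-1)) · Σ_k (x_{k,i} - mean_i) · (x_{k,j} - mean_j), with n-1 = 5.
  S[U,U] = ((-1.6667)·(-1.6667) + (3.3333)·(3.3333) + (-3.6667)·(-3.6667) + (2.3333)·(2.3333) + (1.3333)·(1.3333) + (-1.6667)·(-1.6667)) / 5 = 37.3333/5 = 7.4667
  S[U,V] = ((-1.6667)·(1.1667) + (3.3333)·(0.1667) + (-3.6667)·(1.1667) + (2.3333)·(0.1667) + (1.3333)·(1.1667) + (-1.6667)·(-3.8333)) / 5 = 2.6667/5 = 0.5333
  S[V,V] = ((1.1667)·(1.1667) + (0.1667)·(0.1667) + (1.1667)·(1.1667) + (0.1667)·(0.1667) + (1.1667)·(1.1667) + (-3.8333)·(-3.8333)) / 5 = 18.8333/5 = 3.7667

S is symmetric (S[j,i] = S[i,j]). Assembling:

S = [[7.4667, 0.5333],
 [0.5333, 3.7667]]


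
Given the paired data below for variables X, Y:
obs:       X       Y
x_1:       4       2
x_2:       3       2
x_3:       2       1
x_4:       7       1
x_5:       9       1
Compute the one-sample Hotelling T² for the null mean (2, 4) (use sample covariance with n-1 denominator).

Step 1 — sample mean vector:
  mean(X) = (4 + 3 + 2 + 7 + 9) / 5 = 25/5 = 5
  mean(Y) = (2 + 2 + 1 + 1 + 1) / 5 = 7/5 = 1.4
  x̄ = (5, 1.4),  deviation x̄ - mu_0 = (5, 1.4) - (2, 4) = (3, -2.6).

Step 2 — sample covariance matrix, S[i,j] = (1/(n-1)) · Σ_k (x_{k,i} - mean_i) · (x_{k,j} - mean_j), divisor n-1 = 4:
  S[X,X] = ((-1)·(-1) + (-2)·(-2) + (-3)·(-3) + (2)·(2) + (4)·(4)) / 4 = 34/4 = 8.5
  S[X,Y] = ((-1)·(0.6) + (-2)·(0.6) + (-3)·(-0.4) + (2)·(-0.4) + (4)·(-0.4)) / 4 = -3/4 = -0.75
  S[Y,Y] = ((0.6)·(0.6) + (0.6)·(0.6) + (-0.4)·(-0.4) + (-0.4)·(-0.4) + (-0.4)·(-0.4)) / 4 = 1.2/4 = 0.3
  S = [[8.5, -0.75],
 [-0.75, 0.3]].

Step 3 — invert S. det(S) = 8.5·0.3 - (-0.75)² = 1.9875.
  S^{-1} = (1/det) · [[d, -b], [-b, a]] = [[0.1509, 0.3774],
 [0.3774, 4.2767]].

Step 4 — quadratic form (x̄ - mu_0)^T · S^{-1} · (x̄ - mu_0):
  S^{-1} · (x̄ - mu_0) = (-0.5283, -9.9874),
  (x̄ - mu_0)^T · [...] = (3)·(-0.5283) + (-2.6)·(-9.9874) = 24.3824.

Step 5 — scale by n: T² = 5 · 24.3824 = 121.9119.

T² ≈ 121.9119


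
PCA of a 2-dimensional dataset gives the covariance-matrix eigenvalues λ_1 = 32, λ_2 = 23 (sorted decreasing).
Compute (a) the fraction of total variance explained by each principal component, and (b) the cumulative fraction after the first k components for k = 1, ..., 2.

Step 1 — total variance = trace(Sigma) = Σ λ_i = 32 + 23 = 55.

Step 2 — fraction explained by component i = λ_i / Σ λ:
  PC1: 32/55 = 0.5818
  PC2: 23/55 = 0.4182

Step 3 — cumulative fraction after k components = (λ_1 + ... + λ_k) / Σ λ:
  k = 1: 32/55 = 0.5818
  k = 2: (32 + 23)/55 = 55/55 = 1

Summary (fraction, with percent):

explained: PC1 0.5818 (58.18%), PC2 0.4182 (41.82%);  cumulative: 0.5818, 1


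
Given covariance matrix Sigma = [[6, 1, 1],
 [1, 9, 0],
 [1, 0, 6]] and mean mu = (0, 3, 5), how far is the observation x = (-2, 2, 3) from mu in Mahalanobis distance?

Step 1 — centre the observation: (x - mu) = (-2, -1, -2).

Step 2 — invert Sigma (cofactor / det for 3×3, or solve directly):
  Sigma^{-1} = [[0.1748, -0.0194, -0.0291],
 [-0.0194, 0.1133, 0.0032],
 [-0.0291, 0.0032, 0.1715]].

Step 3 — form the quadratic (x - mu)^T · Sigma^{-1} · (x - mu):
  Sigma^{-1} · (x - mu) = (-0.2718, -0.0809, -0.288).
  (x - mu)^T · [Sigma^{-1} · (x - mu)] = (-2)·(-0.2718) + (-1)·(-0.0809) + (-2)·(-0.288) = 1.2006.

Step 4 — take square root: d = √(1.2006) ≈ 1.0957.

d(x, mu) = √(1.2006) ≈ 1.0957


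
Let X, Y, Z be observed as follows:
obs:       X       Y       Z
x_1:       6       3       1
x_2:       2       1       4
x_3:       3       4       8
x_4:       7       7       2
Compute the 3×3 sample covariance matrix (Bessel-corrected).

Step 1 — column means:
  mean(X) = (6 + 2 + 3 + 7) / 4 = 18/4 = 4.5
  mean(Y) = (3 + 1 + 4 + 7) / 4 = 15/4 = 3.75
  mean(Z) = (1 + 4 + 8 + 2) / 4 = 15/4 = 3.75

Step 2 — sample covariance S[i,j] = (1/(n-1)) · Σ_k (x_{k,i} - mean_i) · (x_{k,j} - mean_j), with n-1 = 3.
  S[X,X] = ((1.5)·(1.5) + (-2.5)·(-2.5) + (-1.5)·(-1.5) + (2.5)·(2.5)) / 3 = 17/3 = 5.6667
  S[X,Y] = ((1.5)·(-0.75) + (-2.5)·(-2.75) + (-1.5)·(0.25) + (2.5)·(3.25)) / 3 = 13.5/3 = 4.5
  S[X,Z] = ((1.5)·(-2.75) + (-2.5)·(0.25) + (-1.5)·(4.25) + (2.5)·(-1.75)) / 3 = -15.5/3 = -5.1667
  S[Y,Y] = ((-0.75)·(-0.75) + (-2.75)·(-2.75) + (0.25)·(0.25) + (3.25)·(3.25)) / 3 = 18.75/3 = 6.25
  S[Y,Z] = ((-0.75)·(-2.75) + (-2.75)·(0.25) + (0.25)·(4.25) + (3.25)·(-1.75)) / 3 = -3.25/3 = -1.0833
  S[Z,Z] = ((-2.75)·(-2.75) + (0.25)·(0.25) + (4.25)·(4.25) + (-1.75)·(-1.75)) / 3 = 28.75/3 = 9.5833

S is symmetric (S[j,i] = S[i,j]). Assembling:

S = [[5.6667, 4.5, -5.1667],
 [4.5, 6.25, -1.0833],
 [-5.1667, -1.0833, 9.5833]]


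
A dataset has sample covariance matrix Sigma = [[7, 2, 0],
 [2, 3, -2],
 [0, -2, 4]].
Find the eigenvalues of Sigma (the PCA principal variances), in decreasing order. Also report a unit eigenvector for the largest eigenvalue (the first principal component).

Step 1 — characteristic polynomial p(λ) = det(λI - Sigma) = λ³ - tr·λ² + c_1·λ - det, where tr = trace, c_1 = sum of the principal 2×2 minors, det = det(Sigma):
  tr = 7 + 3 + 4 = 14,
  c_1 = (7·3 - (2)²) + (7·4 - (0)²) + (3·4 - (-2)²) = 17 + 28 + 8 = 53,
  det = 7·(3·4 - (-2)²) - (2)·((2)·4 - (-2)·(0)) + (0)·((2)·(-2) - 3·(0)) = 7·(8) - (2)·(8) + (0)·(-4) = 40.
  So p(λ) = λ³ - 14λ² + 53λ - 40.
Step 2 — look for an integer root (rational root theorem: any rational root is an integer divisor of 40). Testing λ = 1:
  p(1) = 1 - 14 + 53 - 40 = 0  ✓
  Dividing out (λ - 1): p(λ) = (λ - 1)(λ² - 13λ + 40).
Step 3 — remaining eigenvalues from the quadratic λ² - 13λ + 40 = 0:
  Δ = 13² - 4·40 = 169 - 160 = 9,  λ = (13 ± √9)/2 = (13 ± 3)/2 = 8 or 5.
  Sorted: λ_1 = 8,  λ_2 = 5,  λ_3 = 1  (check: sum = 14 = tr ✓).

Step 4 — unit eigenvector for λ_1 = 8: v spans the null space of (Sigma - λ_1 I), whose rows are
  r_1 = (-1, 2, 0),  r_2 = (2, -5, -2),  r_3 = (0, -2, -4).
  v is orthogonal to every row, so take v ∝ r_1 × r_2 = ((2)·(-2) - (0)·(-5), (0)·(2) - (-1)·(-2), (-1)·(-5) - (2)·(2)) = (-4, -2, 1).
  Rescale (multiply by -1 so the first nonzero entry is positive): u = (4, 2, -1).
  ||u|| = √((4)² + (2)² + (-1)²) = √(21) ≈ 4.5826,  v_1 = u/||u|| ≈ (0.8729, 0.4364, -0.2182) (||v_1|| = 1).

λ_1 = 8,  λ_2 = 5,  λ_3 = 1;  v_1 ≈ (0.8729, 0.4364, -0.2182)


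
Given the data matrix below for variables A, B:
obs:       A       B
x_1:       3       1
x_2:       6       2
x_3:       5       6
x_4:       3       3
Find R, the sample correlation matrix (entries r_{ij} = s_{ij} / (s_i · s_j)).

Step 1 — column means:
  mean(A) = (3 + 6 + 5 + 3) / 4 = 17/4 = 4.25
  mean(B) = (1 + 2 + 6 + 3) / 4 = 12/4 = 3

Step 2 — sample variances and covariances s[i,j] = (1/(n-1)) · Σ_k (x_{k,i} - mean_i) · (x_{k,j} - mean_j), with n-1 = 3:
  s[A,A] = ((-1.25)·(-1.25) + (1.75)·(1.75) + (0.75)·(0.75) + (-1.25)·(-1.25)) / 3 = 6.75/3 = 2.25
  s[A,B] = ((-1.25)·(-2) + (1.75)·(-1) + (0.75)·(3) + (-1.25)·(0)) / 3 = 3/3 = 1
  s[B,B] = ((-2)·(-2) + (-1)·(-1) + (3)·(3) + (0)·(0)) / 3 = 14/3 = 4.6667
  Sample standard deviations s_i = √(s[i,i]):
  s(A) = √(2.25) = 1.5
  s(B) = √(4.6667) = 2.1602

Step 3 — r_{ij} = s_{ij} / (s_i · s_j):
  r[A,A] = 1 (diagonal).
  r[A,B] = 1 / (1.5 · 2.1602) = 1 / 3.2404 = 0.3086
  r[B,B] = 1 (diagonal).

R is symmetric with unit diagonal. Assembling:

R = [[1, 0.3086],
 [0.3086, 1]]


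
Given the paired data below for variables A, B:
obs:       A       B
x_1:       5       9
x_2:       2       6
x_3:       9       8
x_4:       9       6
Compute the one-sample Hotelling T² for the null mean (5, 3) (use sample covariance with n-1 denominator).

Step 1 — sample mean vector:
  mean(A) = (5 + 2 + 9 + 9) / 4 = 25/4 = 6.25
  mean(B) = (9 + 6 + 8 + 6) / 4 = 29/4 = 7.25
  x̄ = (6.25, 7.25),  deviation x̄ - mu_0 = (6.25, 7.25) - (5, 3) = (1.25, 4.25).

Step 2 — sample covariance matrix, S[i,j] = (1/(n-1)) · Σ_k (x_{k,i} - mean_i) · (x_{k,j} - mean_j), divisor n-1 = 3:
  S[A,A] = ((-1.25)·(-1.25) + (-4.25)·(-4.25) + (2.75)·(2.75) + (2.75)·(2.75)) / 3 = 34.75/3 = 11.5833
  S[A,B] = ((-1.25)·(1.75) + (-4.25)·(-1.25) + (2.75)·(0.75) + (2.75)·(-1.25)) / 3 = 1.75/3 = 0.5833
  S[B,B] = ((1.75)·(1.75) + (-1.25)·(-1.25) + (0.75)·(0.75) + (-1.25)·(-1.25)) / 3 = 6.75/3 = 2.25
  S = [[11.5833, 0.5833],
 [0.5833, 2.25]].

Step 3 — invert S. det(S) = 11.5833·2.25 - (0.5833)² = 25.7222.
  S^{-1} = (1/det) · [[d, -b], [-b, a]] = [[0.0875, -0.0227],
 [-0.0227, 0.4503]].

Step 4 — quadratic form (x̄ - mu_0)^T · S^{-1} · (x̄ - mu_0):
  S^{-1} · (x̄ - mu_0) = (0.013, 1.8855),
  (x̄ - mu_0)^T · [...] = (1.25)·(0.013) + (4.25)·(1.8855) = 8.0297.

Step 5 — scale by n: T² = 4 · 8.0297 = 32.1188.

T² ≈ 32.1188
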